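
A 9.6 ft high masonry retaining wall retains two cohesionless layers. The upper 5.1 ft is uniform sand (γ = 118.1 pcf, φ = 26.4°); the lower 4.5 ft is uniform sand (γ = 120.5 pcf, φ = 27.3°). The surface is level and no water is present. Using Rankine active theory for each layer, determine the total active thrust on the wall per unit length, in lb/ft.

2050 lb/ft

K_a1 = tan²(45°−26.4°/2) = 0.3844; K_a2 = tan²(45°−27.3°/2) = 0.3711.
Layer 1: σ at base = K_a1 γ₁ h₁ = 231.5 psf; P₁ = ½×231.5×5.1 = 590.4.
Layer 2: σ_v at top = γ₁h₁ = 602.3; σ_h top = K_a2×602.3 = 223.5; σ_h base = K_a2×(602.3+120.5×4.5) = 424.8.
P₂ = ½(223.5+424.8)×4.5 = 1459. Total P_a = 590.4+1459 = 2049 lb/ft.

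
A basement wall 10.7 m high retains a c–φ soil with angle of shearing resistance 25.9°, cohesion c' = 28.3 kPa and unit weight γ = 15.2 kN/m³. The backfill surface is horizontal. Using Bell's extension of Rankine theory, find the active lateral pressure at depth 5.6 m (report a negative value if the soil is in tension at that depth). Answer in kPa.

K_a = (1 − sin φ)/(1 + sin φ) = 0.3920.
σ_a = K_a γ z − 2c√K_a = 0.3920×15.2×5.6 − 2×28.3×0.6261 = -2.071 kPa.

-2.07 kPa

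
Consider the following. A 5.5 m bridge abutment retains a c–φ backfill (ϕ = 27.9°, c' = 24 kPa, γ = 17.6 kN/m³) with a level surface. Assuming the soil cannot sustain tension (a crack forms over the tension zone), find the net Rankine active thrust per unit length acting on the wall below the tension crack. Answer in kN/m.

K_a = 0.3625; √K_a = 0.6020.
Tension-crack depth z_c = 2c/(γ√K_a) = 2×24/(17.6×0.6020) = 4.530 m.
σ_a at base = K_a γ H − 2c√K_a = 0.3625×17.6×5.5 − 2×24×0.6020 = 6.188 kPa.
P_a = ½ × 6.188 × (H − z_c) = 0.5×6.188×0.9700 = 3.001 kN/m.

3.00 kN/m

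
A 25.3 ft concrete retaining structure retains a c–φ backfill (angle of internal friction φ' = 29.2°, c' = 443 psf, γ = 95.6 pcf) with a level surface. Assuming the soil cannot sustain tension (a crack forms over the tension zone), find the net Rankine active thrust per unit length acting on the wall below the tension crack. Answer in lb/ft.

1490 lb/ft

K_a = 0.3442; √K_a = 0.5867.
Tension-crack depth z_c = 2c/(γ√K_a) = 2×443/(95.6×0.5867) = 15.80 ft.
σ_a at base = K_a γ H − 2c√K_a = 0.3442×95.6×25.3 − 2×443×0.5867 = 312.7 psf.
P_a = ½ × 312.7 × (H − z_c) = 0.5×312.7×9.503 = 1486 lb/ft.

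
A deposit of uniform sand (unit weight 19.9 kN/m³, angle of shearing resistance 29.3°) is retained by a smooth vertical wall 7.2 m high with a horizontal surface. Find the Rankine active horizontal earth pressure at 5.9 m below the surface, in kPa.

40.3 kPa

K_a = (1 − sin φ)/(1 + sin φ) = 0.3428.
σ_h = K_a γ z = 0.3428 × 19.9 × 5.9 = 40.25 kPa.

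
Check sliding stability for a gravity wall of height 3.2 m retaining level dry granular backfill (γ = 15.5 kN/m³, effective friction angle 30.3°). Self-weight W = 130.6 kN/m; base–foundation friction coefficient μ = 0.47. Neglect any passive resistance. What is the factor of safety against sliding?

2.35

K_a = tan²(45° − 30.3°/2) = 0.3293.
P_a = ½K_aγH² = 0.5×0.3293×15.5×3.2² = 26.13 kN/m, acting at H/3 = 1.067 m above the base.
FS_sliding = μW / P_a = 0.47×130.6 / 26.13 = 2.349.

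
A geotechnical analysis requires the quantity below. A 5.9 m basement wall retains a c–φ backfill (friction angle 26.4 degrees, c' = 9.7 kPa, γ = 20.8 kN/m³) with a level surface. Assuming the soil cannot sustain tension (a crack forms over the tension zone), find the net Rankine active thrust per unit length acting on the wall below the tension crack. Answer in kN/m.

77.3 kN/m

K_a = 0.3844; √K_a = 0.6200.
Tension-crack depth z_c = 2c/(γ√K_a) = 2×9.7/(20.8×0.6200) = 1.504 m.
σ_a at base = K_a γ H − 2c√K_a = 0.3844×20.8×5.9 − 2×9.7×0.6200 = 35.15 kPa.
P_a = ½ × 35.15 × (H − z_c) = 0.5×35.15×4.396 = 77.25 kN/m.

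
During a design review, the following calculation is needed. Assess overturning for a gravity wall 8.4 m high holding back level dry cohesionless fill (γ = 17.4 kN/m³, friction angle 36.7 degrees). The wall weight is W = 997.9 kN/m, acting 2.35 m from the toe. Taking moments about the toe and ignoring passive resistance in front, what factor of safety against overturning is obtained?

5.42

K_a = tan²(45° − 36.7°/2) = 0.2519.
P_a = ½K_aγH² = 0.5×0.2519×17.4×8.4² = 154.6 kN/m, acting at H/3 = 2.800 m above the base.
Overturning moment M_o = P_a × H/3 = 154.6 × 2.800 = 432.9.
Resisting moment M_r = W × 2.35 = 997.9 × 2.35 = 2345.
FS_overturning = M_r/M_o = 2345/432.9 = 5.417.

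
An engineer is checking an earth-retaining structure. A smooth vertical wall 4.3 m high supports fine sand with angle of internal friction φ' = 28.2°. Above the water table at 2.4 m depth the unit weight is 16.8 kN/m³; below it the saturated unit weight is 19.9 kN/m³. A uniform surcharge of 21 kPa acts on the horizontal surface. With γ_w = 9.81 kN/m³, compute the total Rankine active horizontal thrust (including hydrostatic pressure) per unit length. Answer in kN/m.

K_a = tan²(45° − φ/2) = 0.3582.
γ' = 19.9 − 9.81 = 10.09 kN/m³. h₂ = H − d_w = 1.9 m.
σ'_h: at surface K_a·q = 7.522; at WT K_a(q+γd_w) = 21.96; at base K_a(q+γd_w+γ'h₂) = 28.83 kPa.
P₁ = ½(7.522+21.96)×2.4 = 35.38; P₂ = ½(21.96+28.83)×1.9 = 48.26; P_w = ½γ_w h₂² = 17.71.
Total = 35.38+48.26+17.71 = 101.3 kN/m.

101 kN/m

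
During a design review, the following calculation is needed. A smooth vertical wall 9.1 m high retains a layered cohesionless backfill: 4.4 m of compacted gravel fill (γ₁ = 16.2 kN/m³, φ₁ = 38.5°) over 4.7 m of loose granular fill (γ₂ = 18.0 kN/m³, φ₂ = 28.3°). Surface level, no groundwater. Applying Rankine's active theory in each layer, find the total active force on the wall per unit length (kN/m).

K_a1 = tan²(45°−38.5°/2) = 0.2327; K_a2 = tan²(45°−28.3°/2) = 0.3568.
Layer 1: σ at base = K_a1 γ₁ h₁ = 16.58 kPa; P₁ = ½×16.58×4.4 = 36.48.
Layer 2: σ_v at top = γ₁h₁ = 71.28; σ_h top = K_a2×71.28 = 25.43; σ_h base = K_a2×(71.28+18.0×4.7) = 55.61.
P₂ = ½(25.43+55.61)×4.7 = 190.5. Total P_a = 36.48+190.5 = 226.9 kN/m.

227 kN/m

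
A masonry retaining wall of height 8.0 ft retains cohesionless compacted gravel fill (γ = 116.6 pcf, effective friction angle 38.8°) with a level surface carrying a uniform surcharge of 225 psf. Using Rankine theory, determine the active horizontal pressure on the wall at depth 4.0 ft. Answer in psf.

159 psf

K_a = (1 − sin φ)/(1 + sin φ) = 0.2296.
σ_v = γz + q = 116.6 × 4.0 + 225 = 691.4 psf.
σ_h = K_a σ_v = 0.2296 × 691.4 = 158.7 psf.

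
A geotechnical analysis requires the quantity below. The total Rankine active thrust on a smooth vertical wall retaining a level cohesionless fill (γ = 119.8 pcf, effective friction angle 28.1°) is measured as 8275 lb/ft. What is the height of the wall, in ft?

19.6 ft

K_a = 0.3596. P_a = ½ K_a γ H² ⇒ H = √(2P_a/(K_a γ)).
H = √(2×8275/(0.3596×119.8)) = 19.60 ft.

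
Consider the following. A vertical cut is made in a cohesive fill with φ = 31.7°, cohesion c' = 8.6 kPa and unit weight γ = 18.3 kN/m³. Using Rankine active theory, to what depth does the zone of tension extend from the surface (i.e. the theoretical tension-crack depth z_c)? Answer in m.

1.69 m

K_a = tan²(45° − 31.7°/2) = 0.3111; √K_a = 0.5577.
The active pressure is zero where K_a γ z = 2c√K_a, so z_c = 2c/(γ√K_a) = 2×8.6/(18.3×0.5577) = 1.685 m.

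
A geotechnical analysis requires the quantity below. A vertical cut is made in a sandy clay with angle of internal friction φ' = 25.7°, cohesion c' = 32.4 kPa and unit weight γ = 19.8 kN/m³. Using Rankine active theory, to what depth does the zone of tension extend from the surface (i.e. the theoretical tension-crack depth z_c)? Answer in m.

5.21 m

K_a = tan²(45° − 25.7°/2) = 0.3950; √K_a = 0.6285.
The active pressure is zero where K_a γ z = 2c√K_a, so z_c = 2c/(γ√K_a) = 2×32.4/(19.8×0.6285) = 5.207 m.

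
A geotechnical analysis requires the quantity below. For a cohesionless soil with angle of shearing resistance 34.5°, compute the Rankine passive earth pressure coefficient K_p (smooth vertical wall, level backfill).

K_p = (1 + sin φ)/(1 − sin φ) = tan²(45° + 34.5°/2) = 3.613.

3.61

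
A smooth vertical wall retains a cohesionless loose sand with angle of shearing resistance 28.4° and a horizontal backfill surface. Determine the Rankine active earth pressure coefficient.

K_a = tan²(45° − φ/2) = tan²(30.80°) = 0.3554.

0.355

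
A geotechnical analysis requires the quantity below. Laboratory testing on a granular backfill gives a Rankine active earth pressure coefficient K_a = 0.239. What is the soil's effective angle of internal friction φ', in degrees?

K_a = tan²(45° − φ/2) ⇒ 45° − φ/2 = arctan(√0.239) = 26.05°.
φ = 2(45° − 26.05°) = 37.89°.

37.9°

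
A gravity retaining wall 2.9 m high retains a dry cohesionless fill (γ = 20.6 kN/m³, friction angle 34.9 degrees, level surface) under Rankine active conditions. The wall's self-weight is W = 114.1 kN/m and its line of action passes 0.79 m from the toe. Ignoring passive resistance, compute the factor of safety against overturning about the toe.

3.96

K_a = tan²(45° − 34.9°/2) = 0.2721.
P_a = ½K_aγH² = 0.5×0.2721×20.6×2.9² = 23.57 kN/m, acting at H/3 = 0.9667 m above the base.
Overturning moment M_o = P_a × H/3 = 23.57 × 0.9667 = 22.79.
Resisting moment M_r = W × 0.79 = 114.1 × 0.79 = 90.14.
FS_overturning = M_r/M_o = 90.14/22.79 = 3.955.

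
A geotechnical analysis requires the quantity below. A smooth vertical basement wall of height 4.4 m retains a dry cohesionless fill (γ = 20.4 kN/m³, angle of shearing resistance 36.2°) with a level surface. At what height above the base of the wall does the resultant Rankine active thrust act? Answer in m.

K_a = 0.2574.
The pressure distribution is triangular, so the resultant acts at H/3 above the base = 4.4/3 = 1.467 m.

1.47 m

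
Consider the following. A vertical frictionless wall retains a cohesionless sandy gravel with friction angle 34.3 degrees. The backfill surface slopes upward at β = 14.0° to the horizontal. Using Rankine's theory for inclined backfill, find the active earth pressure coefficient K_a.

K_a = cos β · (cos β − √(cos²β − cos²φ)) / (cos β + √(cos²β − cos²φ)).
cos β = 0.9703, cos φ = 0.8261, √(cos²β − cos²φ) = 0.5090.
K_a = 0.9703 × (0.9703 − 0.5090)/(0.9703 + 0.5090) = 0.3026.

0.303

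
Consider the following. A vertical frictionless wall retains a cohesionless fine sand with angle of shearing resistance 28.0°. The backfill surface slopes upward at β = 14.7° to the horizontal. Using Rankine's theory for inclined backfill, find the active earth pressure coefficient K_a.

K_a = cos β · (cos β − √(cos²β − cos²φ)) / (cos β + √(cos²β − cos²φ)).
cos β = 0.9673, cos φ = 0.8829, √(cos²β − cos²φ) = 0.3950.
K_a = 0.9673 × (0.9673 − 0.3950)/(0.9673 + 0.3950) = 0.4064.

0.406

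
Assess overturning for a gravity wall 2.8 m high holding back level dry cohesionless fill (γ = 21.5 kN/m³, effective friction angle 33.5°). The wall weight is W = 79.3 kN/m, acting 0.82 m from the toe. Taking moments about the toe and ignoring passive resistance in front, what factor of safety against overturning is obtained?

2.86

K_a = tan²(45° − 33.5°/2) = 0.2887.
P_a = ½K_aγH² = 0.5×0.2887×21.5×2.8² = 24.33 kN/m, acting at H/3 = 0.9333 m above the base.
Overturning moment M_o = P_a × H/3 = 24.33 × 0.9333 = 22.71.
Resisting moment M_r = W × 0.82 = 79.3 × 0.82 = 65.03.
FS_overturning = M_r/M_o = 65.03/22.71 = 2.863.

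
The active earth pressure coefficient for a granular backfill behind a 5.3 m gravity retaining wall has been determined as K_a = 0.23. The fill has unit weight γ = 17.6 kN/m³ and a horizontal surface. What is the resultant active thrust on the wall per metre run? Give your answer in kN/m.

56.9 kN/m

P = ½ K_a γ H² = 0.5 × 0.23 × 17.6 × 5.3² = 56.85 kN/m.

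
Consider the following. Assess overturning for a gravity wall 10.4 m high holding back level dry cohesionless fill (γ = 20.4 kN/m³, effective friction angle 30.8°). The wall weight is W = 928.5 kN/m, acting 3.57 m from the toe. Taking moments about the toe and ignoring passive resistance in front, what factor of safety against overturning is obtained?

2.69

K_a = tan²(45° − 30.8°/2) = 0.3227.
P_a = ½K_aγH² = 0.5×0.3227×20.4×10.4² = 356.0 kN/m, acting at H/3 = 3.467 m above the base.
Overturning moment M_o = P_a × H/3 = 356.0 × 3.467 = 1234.
Resisting moment M_r = W × 3.57 = 928.5 × 3.57 = 3315.
FS_overturning = M_r/M_o = 3315/1234 = 2.686.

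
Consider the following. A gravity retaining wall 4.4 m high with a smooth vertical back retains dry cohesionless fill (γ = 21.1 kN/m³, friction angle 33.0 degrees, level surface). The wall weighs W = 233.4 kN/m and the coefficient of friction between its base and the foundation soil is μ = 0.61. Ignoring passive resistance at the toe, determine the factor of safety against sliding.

K_a = tan²(45° − 33.0°/2) = 0.2948.
P_a = ½K_aγH² = 0.5×0.2948×21.1×4.4² = 60.21 kN/m, acting at H/3 = 1.467 m above the base.
FS_sliding = μW / P_a = 0.61×233.4 / 60.21 = 2.365.

2.36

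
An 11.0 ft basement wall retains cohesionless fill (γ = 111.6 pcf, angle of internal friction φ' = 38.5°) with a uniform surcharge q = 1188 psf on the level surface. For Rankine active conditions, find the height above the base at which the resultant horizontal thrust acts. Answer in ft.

4.88 ft

K_a = 0.2327.
Triangular part P₁ = ½K_aγH² = 1571 at H/3 = 3.667 ft; rectangular part P₂ = K_a q H = 3040 at H/2 = 5.500 ft.
ȳ = (P₁·3.667 + P₂·5.500)/(P₁+P₂) = 4.875 ft.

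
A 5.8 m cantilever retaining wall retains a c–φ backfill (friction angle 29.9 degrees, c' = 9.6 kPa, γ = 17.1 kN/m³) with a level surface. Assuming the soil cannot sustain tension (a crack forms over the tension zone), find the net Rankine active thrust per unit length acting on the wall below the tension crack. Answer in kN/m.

K_a = 0.3347; √K_a = 0.5785.
Tension-crack depth z_c = 2c/(γ√K_a) = 2×9.6/(17.1×0.5785) = 1.941 m.
σ_a at base = K_a γ H − 2c√K_a = 0.3347×17.1×5.8 − 2×9.6×0.5785 = 22.09 kPa.
P_a = ½ × 22.09 × (H − z_c) = 0.5×22.09×3.859 = 42.62 kN/m.

42.6 kN/m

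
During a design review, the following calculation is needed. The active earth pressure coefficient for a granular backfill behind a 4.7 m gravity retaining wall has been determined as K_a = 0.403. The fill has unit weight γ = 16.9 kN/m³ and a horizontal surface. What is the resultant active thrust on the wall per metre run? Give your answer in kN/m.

75.2 kN/m

P = ½ K_a γ H² = 0.5 × 0.403 × 16.9 × 4.7² = 75.22 kN/m.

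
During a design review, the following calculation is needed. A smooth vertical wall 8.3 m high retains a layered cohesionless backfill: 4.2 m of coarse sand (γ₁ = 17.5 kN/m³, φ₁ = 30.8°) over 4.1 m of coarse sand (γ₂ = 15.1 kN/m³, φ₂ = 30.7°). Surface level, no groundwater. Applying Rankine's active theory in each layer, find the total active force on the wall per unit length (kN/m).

K_a1 = tan²(45°−30.8°/2) = 0.3227; K_a2 = tan²(45°−30.7°/2) = 0.3240.
Layer 1: σ at base = K_a1 γ₁ h₁ = 23.72 kPa; P₁ = ½×23.72×4.2 = 49.81.
Layer 2: σ_v at top = γ₁h₁ = 73.50; σ_h top = K_a2×73.50 = 23.82; σ_h base = K_a2×(73.50+15.1×4.1) = 43.88.
P₂ = ½(23.82+43.88)×4.1 = 138.8. Total P_a = 49.81+138.8 = 188.6 kN/m.

189 kN/m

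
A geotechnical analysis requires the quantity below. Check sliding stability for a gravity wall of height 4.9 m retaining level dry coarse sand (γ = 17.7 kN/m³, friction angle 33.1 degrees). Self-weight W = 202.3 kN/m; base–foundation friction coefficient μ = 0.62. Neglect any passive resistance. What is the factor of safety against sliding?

K_a = tan²(45° − 33.1°/2) = 0.2936.
P_a = ½K_aγH² = 0.5×0.2936×17.7×4.9² = 62.38 kN/m, acting at H/3 = 1.633 m above the base.
FS_sliding = μW / P_a = 0.62×202.3 / 62.38 = 2.011.

2.01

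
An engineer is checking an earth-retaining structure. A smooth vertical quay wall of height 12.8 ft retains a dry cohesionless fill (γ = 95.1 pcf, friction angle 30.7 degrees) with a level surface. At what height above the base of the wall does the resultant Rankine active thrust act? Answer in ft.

4.27 ft

K_a = 0.3240.
The pressure distribution is triangular, so the resultant acts at H/3 above the base = 12.8/3 = 4.267 ft.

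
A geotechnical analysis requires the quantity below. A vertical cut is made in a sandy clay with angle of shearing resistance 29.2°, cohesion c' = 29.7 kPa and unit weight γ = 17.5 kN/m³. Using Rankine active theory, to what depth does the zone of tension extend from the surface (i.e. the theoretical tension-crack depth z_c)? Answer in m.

K_a = tan²(45° − 29.2°/2) = 0.3442; √K_a = 0.5867.
The active pressure is zero where K_a γ z = 2c√K_a, so z_c = 2c/(γ√K_a) = 2×29.7/(17.5×0.5867) = 5.785 m.

5.79 m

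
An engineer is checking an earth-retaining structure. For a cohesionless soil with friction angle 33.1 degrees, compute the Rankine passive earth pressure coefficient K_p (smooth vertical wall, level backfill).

3.41

K_p = (1 + sin φ)/(1 − sin φ) = tan²(45° + 33.1°/2) = 3.406.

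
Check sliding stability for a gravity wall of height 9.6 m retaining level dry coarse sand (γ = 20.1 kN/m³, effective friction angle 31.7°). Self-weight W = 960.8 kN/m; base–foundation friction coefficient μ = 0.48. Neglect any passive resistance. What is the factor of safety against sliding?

K_a = tan²(45° − 31.7°/2) = 0.3111.
P_a = ½K_aγH² = 0.5×0.3111×20.1×9.6² = 288.1 kN/m, acting at H/3 = 3.200 m above the base.
FS_sliding = μW / P_a = 0.48×960.8 / 288.1 = 1.601.

1.60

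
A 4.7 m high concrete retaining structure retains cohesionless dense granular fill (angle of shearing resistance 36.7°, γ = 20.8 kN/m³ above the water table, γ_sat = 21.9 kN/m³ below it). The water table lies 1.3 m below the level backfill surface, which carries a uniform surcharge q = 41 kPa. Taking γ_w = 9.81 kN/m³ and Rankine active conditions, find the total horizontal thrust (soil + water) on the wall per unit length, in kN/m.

K_a = tan²(45° − φ/2) = 0.2519.
γ' = 21.9 − 9.81 = 12.09 kN/m³. h₂ = H − d_w = 3.4 m.
σ'_h: at surface K_a·q = 10.33; at WT K_a(q+γd_w) = 17.14; at base K_a(q+γd_w+γ'h₂) = 27.49 kPa.
P₁ = ½(10.33+17.14)×1.3 = 17.85; P₂ = ½(17.14+27.49)×3.4 = 75.86; P_w = ½γ_w h₂² = 56.70.
Total = 17.85+75.86+56.70 = 150.4 kN/m.

150 kN/m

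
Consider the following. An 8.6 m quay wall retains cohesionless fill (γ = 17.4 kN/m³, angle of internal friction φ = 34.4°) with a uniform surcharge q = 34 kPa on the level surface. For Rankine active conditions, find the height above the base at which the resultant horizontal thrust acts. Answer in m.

3.31 m

K_a = 0.2780.
Triangular part P₁ = ½K_aγH² = 178.9 at H/3 = 2.867 m; rectangular part P₂ = K_a q H = 81.28 at H/2 = 4.300 m.
ȳ = (P₁·2.867 + P₂·4.300)/(P₁+P₂) = 3.315 m.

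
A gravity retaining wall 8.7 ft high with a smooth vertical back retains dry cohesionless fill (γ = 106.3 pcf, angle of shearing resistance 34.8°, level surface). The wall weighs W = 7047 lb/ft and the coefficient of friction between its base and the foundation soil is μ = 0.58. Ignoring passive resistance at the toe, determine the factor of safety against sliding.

3.72

K_a = tan²(45° − 34.8°/2) = 0.2733.
P_a = ½K_aγH² = 0.5×0.2733×106.3×8.7² = 1099 lb/ft, acting at H/3 = 2.900 ft above the base.
FS_sliding = μW / P_a = 0.58×7047 / 1099 = 3.717.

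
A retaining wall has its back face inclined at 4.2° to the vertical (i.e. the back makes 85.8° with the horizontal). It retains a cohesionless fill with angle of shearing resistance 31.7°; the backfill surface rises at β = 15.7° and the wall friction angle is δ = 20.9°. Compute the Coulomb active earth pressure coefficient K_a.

K_a = sin²(α+φ) / [sin²α · sin(α−δ) · (1 + √{sin(φ+δ)sin(φ−β) / (sin(α−δ)sin(α+β))})²].
With α = 85.8°, φ = 31.7°, δ = 20.9°, β = 15.7°: K_a = 0.3899.

0.390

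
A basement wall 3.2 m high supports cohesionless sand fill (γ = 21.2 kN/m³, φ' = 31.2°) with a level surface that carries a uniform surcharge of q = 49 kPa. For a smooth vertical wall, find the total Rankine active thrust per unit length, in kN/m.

K_a = tan²(45° − φ/2) = 0.3175.
Soil triangle: ½ K_a γ H² = 0.5×0.3175×21.2×3.2² = 34.46 kN/m.
Surcharge rectangle: K_a q H = 0.3175×49×3.2 = 49.78 kN/m.
Total = 34.46 + 49.78 = 84.25 kN/m.

84.2 kN/m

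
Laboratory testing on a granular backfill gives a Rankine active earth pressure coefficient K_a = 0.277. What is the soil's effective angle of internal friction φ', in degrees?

34.5°

K_a = tan²(45° − φ/2) ⇒ 45° − φ/2 = arctan(√0.277) = 27.76°.
φ = 2(45° − 27.76°) = 34.48°.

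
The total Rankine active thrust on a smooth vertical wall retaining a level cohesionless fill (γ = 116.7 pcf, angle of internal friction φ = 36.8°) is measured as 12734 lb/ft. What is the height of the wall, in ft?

29.5 ft

K_a = 0.2508. P_a = ½ K_a γ H² ⇒ H = √(2P_a/(K_a γ)).
H = √(2×12734/(0.2508×116.7)) = 29.50 ft.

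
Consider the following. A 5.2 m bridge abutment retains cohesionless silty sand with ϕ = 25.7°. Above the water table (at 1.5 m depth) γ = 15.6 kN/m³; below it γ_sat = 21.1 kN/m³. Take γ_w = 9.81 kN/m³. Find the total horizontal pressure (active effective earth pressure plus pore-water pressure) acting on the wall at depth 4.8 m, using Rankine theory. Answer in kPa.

56.3 kPa

K_a = (1 − sin φ)/(1 + sin φ) = 0.3950.
γ' = 21.1 − 9.81 = 11.29 kN/m³.
Effective vertical stress at 4.8 m: σ'_v = 15.6×1.5 + 11.29×3.30 = 60.66 kPa.
σ'_h = K_a σ'_v = 0.3950 × 60.66 = 23.96 kPa; u = γ_w × 3.30 = 32.37 kPa.
Total σ_h = 23.96 + 32.37 = 56.33 kPa.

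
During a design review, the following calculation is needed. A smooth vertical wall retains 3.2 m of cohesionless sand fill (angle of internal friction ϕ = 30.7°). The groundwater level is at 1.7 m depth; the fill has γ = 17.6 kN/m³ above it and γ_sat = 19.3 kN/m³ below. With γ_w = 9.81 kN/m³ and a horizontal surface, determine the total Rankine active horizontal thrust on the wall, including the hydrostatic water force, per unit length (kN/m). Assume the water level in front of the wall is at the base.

K_a = tan²(45° − φ/2) = 0.3240.
γ' = 19.3 − 9.81 = 9.490 kN/m³. Depth below WT = 1.5 m.
σ'_h at WT = K_a γ d_w = 9.695 kPa; at base = 9.695 + K_a γ' × 1.5 = 14.31 kPa.
P₁ (0–1.7 m) = ½×9.695×1.7 = 8.241. P₂ (1.7–3.2 m) = ½(9.695+14.31)×1.5 = 18.00.
P_w = ½ γ_w h₂² = 0.5×9.81×1.5² = 11.04. Total = 8.241+18.00+11.04 = 37.28 kN/m.

37.3 kN/m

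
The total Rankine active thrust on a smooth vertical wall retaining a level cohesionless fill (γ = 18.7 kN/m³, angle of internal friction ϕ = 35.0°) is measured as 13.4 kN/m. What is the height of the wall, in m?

K_a = 0.2710. P_a = ½ K_a γ H² ⇒ H = √(2P_a/(K_a γ)).
H = √(2×13.4/(0.2710×18.7)) = 2.300 m.

2.30 m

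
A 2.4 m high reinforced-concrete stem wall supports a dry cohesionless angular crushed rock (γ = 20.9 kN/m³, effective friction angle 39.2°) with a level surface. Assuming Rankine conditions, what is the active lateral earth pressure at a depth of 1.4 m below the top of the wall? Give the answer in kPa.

6.60 kPa

K_a = (1 − sin φ)/(1 + sin φ) = 0.2255.
σ_h = K_a γ z = 0.2255 × 20.9 × 1.4 = 6.597 kPa.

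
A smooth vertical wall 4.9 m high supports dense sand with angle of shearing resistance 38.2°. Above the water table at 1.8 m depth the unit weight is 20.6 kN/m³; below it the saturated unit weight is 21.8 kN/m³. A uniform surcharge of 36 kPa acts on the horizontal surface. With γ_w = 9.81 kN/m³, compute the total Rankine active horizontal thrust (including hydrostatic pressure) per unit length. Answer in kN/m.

137 kN/m

K_a = tan²(45° − φ/2) = 0.2358.
γ' = 21.8 − 9.81 = 11.99 kN/m³. h₂ = H − d_w = 3.1 m.
σ'_h: at surface K_a·q = 8.488; at WT K_a(q+γd_w) = 17.23; at base K_a(q+γd_w+γ'h₂) = 25.99 kPa.
P₁ = ½(8.488+17.23)×1.8 = 23.15; P₂ = ½(17.23+25.99)×3.1 = 67.00; P_w = ½γ_w h₂² = 47.14.
Total = 23.15+67.00+47.14 = 137.3 kN/m.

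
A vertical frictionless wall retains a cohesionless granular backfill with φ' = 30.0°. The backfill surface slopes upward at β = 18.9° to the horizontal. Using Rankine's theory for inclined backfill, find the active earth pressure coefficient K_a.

0.403

K_a = cos β · (cos β − √(cos²β − cos²φ)) / (cos β + √(cos²β − cos²φ)).
cos β = 0.9461, cos φ = 0.8660, √(cos²β − cos²φ) = 0.3809.
K_a = 0.9461 × (0.9461 − 0.3809)/(0.9461 + 0.3809) = 0.4030.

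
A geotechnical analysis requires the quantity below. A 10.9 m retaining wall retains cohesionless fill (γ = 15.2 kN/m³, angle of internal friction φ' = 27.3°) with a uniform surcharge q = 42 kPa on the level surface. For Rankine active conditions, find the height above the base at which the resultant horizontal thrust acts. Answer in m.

K_a = 0.3711.
Triangular part P₁ = ½K_aγH² = 335.1 at H/3 = 3.633 m; rectangular part P₂ = K_a q H = 169.9 at H/2 = 5.450 m.
ȳ = (P₁·3.633 + P₂·5.450)/(P₁+P₂) = 4.245 m.

4.24 m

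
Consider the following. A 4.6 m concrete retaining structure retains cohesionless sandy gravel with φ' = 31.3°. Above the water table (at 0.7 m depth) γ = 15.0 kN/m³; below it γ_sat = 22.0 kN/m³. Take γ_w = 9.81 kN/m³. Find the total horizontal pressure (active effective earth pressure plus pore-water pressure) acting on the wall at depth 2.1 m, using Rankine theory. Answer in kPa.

K_a = (1 − sin φ)/(1 + sin φ) = 0.3162.
γ' = 22.0 − 9.81 = 12.19 kN/m³.
Effective vertical stress at 2.1 m: σ'_v = 15.0×0.7 + 12.19×1.40 = 27.57 kPa.
σ'_h = K_a σ'_v = 0.3162 × 27.57 = 8.717 kPa; u = γ_w × 1.40 = 13.73 kPa.
Total σ_h = 8.717 + 13.73 = 22.45 kPa.

22.5 kPa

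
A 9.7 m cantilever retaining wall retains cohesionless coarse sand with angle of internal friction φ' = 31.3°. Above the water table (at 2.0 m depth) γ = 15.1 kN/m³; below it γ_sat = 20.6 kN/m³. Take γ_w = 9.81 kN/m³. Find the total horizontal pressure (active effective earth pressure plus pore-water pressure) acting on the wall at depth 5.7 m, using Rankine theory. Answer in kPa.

58.5 kPa

K_a = (1 − sin φ)/(1 + sin φ) = 0.3162.
γ' = 20.6 − 9.81 = 10.79 kN/m³.
Effective vertical stress at 5.7 m: σ'_v = 15.1×2.0 + 10.79×3.70 = 70.12 kPa.
σ'_h = K_a σ'_v = 0.3162 × 70.12 = 22.17 kPa; u = γ_w × 3.70 = 36.30 kPa.
Total σ_h = 22.17 + 36.30 = 58.47 kPa.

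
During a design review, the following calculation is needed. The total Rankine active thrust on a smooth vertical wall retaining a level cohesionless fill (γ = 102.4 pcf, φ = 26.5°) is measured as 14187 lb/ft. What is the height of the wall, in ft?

26.9 ft

K_a = 0.3829. P_a = ½ K_a γ H² ⇒ H = √(2P_a/(K_a γ)).
H = √(2×14187/(0.3829×102.4)) = 26.90 ft.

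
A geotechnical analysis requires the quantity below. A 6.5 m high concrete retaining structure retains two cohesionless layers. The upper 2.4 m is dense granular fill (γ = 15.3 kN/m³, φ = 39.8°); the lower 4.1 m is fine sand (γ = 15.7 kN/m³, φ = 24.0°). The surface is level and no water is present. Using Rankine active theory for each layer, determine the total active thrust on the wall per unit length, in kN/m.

K_a1 = tan²(45°−39.8°/2) = 0.2194; K_a2 = tan²(45°−24.0°/2) = 0.4217.
Layer 1: σ at base = K_a1 γ₁ h₁ = 8.057 kPa; P₁ = ½×8.057×2.4 = 9.669.
Layer 2: σ_v at top = γ₁h₁ = 36.72; σ_h top = K_a2×36.72 = 15.49; σ_h base = K_a2×(36.72+15.7×4.1) = 42.63.
P₂ = ½(15.49+42.63)×4.1 = 119.1. Total P_a = 9.669+119.1 = 128.8 kN/m.

129 kN/m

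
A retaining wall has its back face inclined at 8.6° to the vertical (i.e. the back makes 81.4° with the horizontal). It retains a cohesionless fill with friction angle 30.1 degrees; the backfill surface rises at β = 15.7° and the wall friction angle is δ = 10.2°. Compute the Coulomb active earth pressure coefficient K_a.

0.468

K_a = sin²(α+φ) / [sin²α · sin(α−δ) · (1 + √{sin(φ+δ)sin(φ−β) / (sin(α−δ)sin(α+β))})²].
With α = 81.4°, φ = 30.1°, δ = 10.2°, β = 15.7°: K_a = 0.4680.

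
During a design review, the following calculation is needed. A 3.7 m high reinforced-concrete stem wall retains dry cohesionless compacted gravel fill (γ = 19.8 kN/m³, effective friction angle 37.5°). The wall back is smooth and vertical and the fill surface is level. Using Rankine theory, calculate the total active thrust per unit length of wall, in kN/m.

33.0 kN/m

K_a = tan²(45° − φ/2) = 0.2432.
P_a = ½ K_a γ H² = 0.5 × 0.2432 × 19.8 × 3.7² = 32.96 kN/m.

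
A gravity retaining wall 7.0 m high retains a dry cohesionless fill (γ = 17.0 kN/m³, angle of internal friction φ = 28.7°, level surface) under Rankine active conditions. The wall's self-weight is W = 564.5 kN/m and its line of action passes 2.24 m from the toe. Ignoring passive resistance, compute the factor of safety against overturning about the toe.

K_a = tan²(45° − 28.7°/2) = 0.3511.
P_a = ½K_aγH² = 0.5×0.3511×17.0×7.0² = 146.3 kN/m, acting at H/3 = 2.333 m above the base.
Overturning moment M_o = P_a × H/3 = 146.3 × 2.333 = 341.3.
Resisting moment M_r = W × 2.24 = 564.5 × 2.24 = 1264.
FS_overturning = M_r/M_o = 1264/341.3 = 3.705.

3.71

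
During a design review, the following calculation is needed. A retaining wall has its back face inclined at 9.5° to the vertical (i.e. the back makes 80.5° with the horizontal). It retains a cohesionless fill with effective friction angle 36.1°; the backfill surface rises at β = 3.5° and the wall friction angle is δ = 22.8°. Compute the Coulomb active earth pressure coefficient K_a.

K_a = sin²(α+φ) / [sin²α · sin(α−δ) · (1 + √{sin(φ+δ)sin(φ−β) / (sin(α−δ)sin(α+β))})²].
With α = 80.5°, φ = 36.1°, δ = 22.8°, β = 3.5°: K_a = 0.3209.

0.321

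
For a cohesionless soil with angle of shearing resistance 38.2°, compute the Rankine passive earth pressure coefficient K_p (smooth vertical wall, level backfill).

K_p = (1 + sin φ)/(1 − sin φ) = tan²(45° + 38.2°/2) = 4.241.

4.24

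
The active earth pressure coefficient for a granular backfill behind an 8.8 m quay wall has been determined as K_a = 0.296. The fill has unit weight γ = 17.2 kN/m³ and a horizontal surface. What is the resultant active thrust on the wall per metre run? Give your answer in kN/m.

197 kN/m

P = ½ K_a γ H² = 0.5 × 0.296 × 17.2 × 8.8² = 197.1 kN/m.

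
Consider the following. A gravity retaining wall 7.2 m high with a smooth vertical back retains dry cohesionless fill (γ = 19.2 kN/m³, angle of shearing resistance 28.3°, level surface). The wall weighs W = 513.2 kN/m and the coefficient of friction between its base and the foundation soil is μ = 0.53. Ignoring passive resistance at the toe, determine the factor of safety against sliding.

1.53

K_a = tan²(45° − 28.3°/2) = 0.3568.
P_a = ½K_aγH² = 0.5×0.3568×19.2×7.2² = 177.6 kN/m, acting at H/3 = 2.400 m above the base.
FS_sliding = μW / P_a = 0.53×513.2 / 177.6 = 1.532.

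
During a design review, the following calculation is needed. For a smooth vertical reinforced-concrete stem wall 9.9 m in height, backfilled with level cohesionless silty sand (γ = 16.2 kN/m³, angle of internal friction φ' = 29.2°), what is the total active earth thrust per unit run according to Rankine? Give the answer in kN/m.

273 kN/m

K_a = tan²(45° − φ/2) = 0.3442.
P_a = ½ K_a γ H² = 0.5 × 0.3442 × 16.2 × 9.9² = 273.3 kN/m.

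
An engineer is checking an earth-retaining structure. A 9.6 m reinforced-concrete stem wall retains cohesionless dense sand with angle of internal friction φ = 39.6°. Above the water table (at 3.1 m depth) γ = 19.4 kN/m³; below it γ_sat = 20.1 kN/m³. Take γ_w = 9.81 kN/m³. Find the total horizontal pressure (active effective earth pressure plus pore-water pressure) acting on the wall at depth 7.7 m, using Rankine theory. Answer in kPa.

68.9 kPa

K_a = (1 − sin φ)/(1 + sin φ) = 0.2214.
γ' = 20.1 − 9.81 = 10.29 kN/m³.
Effective vertical stress at 7.7 m: σ'_v = 19.4×3.1 + 10.29×4.60 = 107.5 kPa.
σ'_h = K_a σ'_v = 0.2214 × 107.5 = 23.80 kPa; u = γ_w × 4.60 = 45.13 kPa.
Total σ_h = 23.80 + 45.13 = 68.92 kPa.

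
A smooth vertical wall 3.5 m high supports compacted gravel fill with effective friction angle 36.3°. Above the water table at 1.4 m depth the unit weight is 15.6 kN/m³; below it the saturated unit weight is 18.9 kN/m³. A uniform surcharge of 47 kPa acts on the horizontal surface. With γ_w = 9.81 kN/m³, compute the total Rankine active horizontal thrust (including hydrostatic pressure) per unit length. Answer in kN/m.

K_a = tan²(45° − φ/2) = 0.2563.
γ' = 18.9 − 9.81 = 9.090 kN/m³. h₂ = H − d_w = 2.1 m.
σ'_h: at surface K_a·q = 12.04; at WT K_a(q+γd_w) = 17.64; at base K_a(q+γd_w+γ'h₂) = 22.53 kPa.
P₁ = ½(12.04+17.64)×1.4 = 20.78; P₂ = ½(17.64+22.53)×2.1 = 42.18; P_w = ½γ_w h₂² = 21.63.
Total = 20.78+42.18+21.63 = 84.60 kN/m.

84.6 kN/m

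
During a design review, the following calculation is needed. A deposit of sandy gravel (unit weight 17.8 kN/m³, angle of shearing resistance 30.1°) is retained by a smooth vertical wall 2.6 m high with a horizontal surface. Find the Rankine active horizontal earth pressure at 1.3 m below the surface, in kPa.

K_a = (1 − sin φ)/(1 + sin φ) = 0.3320.
σ_h = K_a γ z = 0.3320 × 17.8 × 1.3 = 7.682 kPa.

7.68 kPa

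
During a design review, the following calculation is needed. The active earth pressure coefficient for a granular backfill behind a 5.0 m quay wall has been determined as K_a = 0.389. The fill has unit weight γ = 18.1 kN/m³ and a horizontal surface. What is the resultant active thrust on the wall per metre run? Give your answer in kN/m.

88.0 kN/m

P = ½ K_a γ H² = 0.5 × 0.389 × 18.1 × 5.0² = 88.01 kN/m.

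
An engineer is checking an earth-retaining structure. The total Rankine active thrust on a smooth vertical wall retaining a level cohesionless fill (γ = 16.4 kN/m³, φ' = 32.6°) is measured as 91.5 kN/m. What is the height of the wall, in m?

K_a = 0.2997. P_a = ½ K_a γ H² ⇒ H = √(2P_a/(K_a γ)).
H = √(2×91.5/(0.2997×16.4)) = 6.101 m.

6.10 m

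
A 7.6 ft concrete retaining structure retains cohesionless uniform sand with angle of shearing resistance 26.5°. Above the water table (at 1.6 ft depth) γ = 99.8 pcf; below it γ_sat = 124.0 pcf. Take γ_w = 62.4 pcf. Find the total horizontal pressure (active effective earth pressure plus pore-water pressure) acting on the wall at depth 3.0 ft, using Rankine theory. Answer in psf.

182 psf

K_a = (1 − sin φ)/(1 + sin φ) = 0.3829.
γ' = 124.0 − 62.4 = 61.60 pcf.
Effective vertical stress at 3.0 ft: σ'_v = 99.8×1.6 + 61.60×1.40 = 245.9 psf.
σ'_h = K_a σ'_v = 0.3829 × 245.9 = 94.17 psf; u = γ_w × 1.40 = 87.36 psf.
Total σ_h = 94.17 + 87.36 = 181.5 psf.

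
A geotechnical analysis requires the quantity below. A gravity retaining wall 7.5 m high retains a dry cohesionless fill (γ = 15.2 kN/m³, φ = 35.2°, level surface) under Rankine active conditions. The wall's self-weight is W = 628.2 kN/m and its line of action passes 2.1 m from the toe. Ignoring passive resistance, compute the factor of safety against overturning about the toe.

4.59

K_a = tan²(45° − 35.2°/2) = 0.2687.
P_a = ½K_aγH² = 0.5×0.2687×15.2×7.5² = 114.9 kN/m, acting at H/3 = 2.500 m above the base.
Overturning moment M_o = P_a × H/3 = 114.9 × 2.500 = 287.2.
Resisting moment M_r = W × 2.1 = 628.2 × 2.1 = 1319.
FS_overturning = M_r/M_o = 1319/287.2 = 4.594.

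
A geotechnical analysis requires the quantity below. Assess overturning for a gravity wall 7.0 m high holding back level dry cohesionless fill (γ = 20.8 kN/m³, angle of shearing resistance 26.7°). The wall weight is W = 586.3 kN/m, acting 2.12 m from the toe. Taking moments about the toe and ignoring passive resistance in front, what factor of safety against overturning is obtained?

K_a = tan²(45° − 26.7°/2) = 0.3800.
P_a = ½K_aγH² = 0.5×0.3800×20.8×7.0² = 193.6 kN/m, acting at H/3 = 2.333 m above the base.
Overturning moment M_o = P_a × H/3 = 193.6 × 2.333 = 451.8.
Resisting moment M_r = W × 2.12 = 586.3 × 2.12 = 1243.
FS_overturning = M_r/M_o = 1243/451.8 = 2.751.

2.75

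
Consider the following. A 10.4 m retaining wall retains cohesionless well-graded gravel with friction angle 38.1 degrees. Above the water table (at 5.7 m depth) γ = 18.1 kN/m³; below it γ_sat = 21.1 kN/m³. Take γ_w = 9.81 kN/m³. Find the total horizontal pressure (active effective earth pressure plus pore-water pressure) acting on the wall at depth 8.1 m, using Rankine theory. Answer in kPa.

K_a = (1 − sin φ)/(1 + sin φ) = 0.2368.
γ' = 21.1 − 9.81 = 11.29 kN/m³.
Effective vertical stress at 8.1 m: σ'_v = 18.1×5.7 + 11.29×2.40 = 130.3 kPa.
σ'_h = K_a σ'_v = 0.2368 × 130.3 = 30.85 kPa; u = γ_w × 2.40 = 23.54 kPa.
Total σ_h = 30.85 + 23.54 = 54.40 kPa.

54.4 kPa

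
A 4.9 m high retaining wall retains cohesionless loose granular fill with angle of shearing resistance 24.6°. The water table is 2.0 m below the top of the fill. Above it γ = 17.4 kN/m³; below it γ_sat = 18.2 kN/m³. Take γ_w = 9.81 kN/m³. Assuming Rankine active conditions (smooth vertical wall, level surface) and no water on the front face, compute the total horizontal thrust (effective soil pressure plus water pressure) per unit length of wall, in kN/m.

K_a = tan²(45° − φ/2) = 0.4121.
γ' = 18.2 − 9.81 = 8.390 kN/m³. Depth below WT = 2.9 m.
σ'_h at WT = K_a γ d_w = 14.34 kPa; at base = 14.34 + K_a γ' × 2.9 = 24.37 kPa.
P₁ (0–2.0 m) = ½×14.34×2.0 = 14.34. P₂ (2.0–4.9 m) = ½(14.34+24.37)×2.9 = 56.13.
P_w = ½ γ_w h₂² = 0.5×9.81×2.9² = 41.25. Total = 14.34+56.13+41.25 = 111.7 kN/m.

112 kN/m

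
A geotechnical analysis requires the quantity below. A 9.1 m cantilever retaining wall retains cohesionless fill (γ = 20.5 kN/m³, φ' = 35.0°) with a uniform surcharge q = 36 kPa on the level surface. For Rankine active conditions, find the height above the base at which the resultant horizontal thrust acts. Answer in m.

K_a = 0.2710.
Triangular part P₁ = ½K_aγH² = 230.0 at H/3 = 3.033 m; rectangular part P₂ = K_a q H = 88.78 at H/2 = 4.550 m.
ȳ = (P₁·3.033 + P₂·4.550)/(P₁+P₂) = 3.456 m.

3.46 m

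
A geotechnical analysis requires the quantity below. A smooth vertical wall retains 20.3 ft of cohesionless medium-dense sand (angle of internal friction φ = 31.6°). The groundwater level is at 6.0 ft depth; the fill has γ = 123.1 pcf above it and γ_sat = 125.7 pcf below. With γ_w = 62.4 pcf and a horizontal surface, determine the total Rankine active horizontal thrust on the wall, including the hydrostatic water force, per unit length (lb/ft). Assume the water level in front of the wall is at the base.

12400 lb/ft

K_a = tan²(45° − φ/2) = 0.3123.
γ' = 125.7 − 62.4 = 63.30 pcf. Depth below WT = 14.3 ft.
σ'_h at WT = K_a γ d_w = 230.7 psf; at base = 230.7 + K_a γ' × 14.3 = 513.4 psf.
P₁ (0–6.0 ft) = ½×230.7×6.0 = 692.1. P₂ (6.0–20.3 ft) = ½(230.7+513.4)×14.3 = 5321.
P_w = ½ γ_w h₂² = 0.5×62.4×14.3² = 6380. Total = 692.1+5321+6380 = 12390 lb/ft.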